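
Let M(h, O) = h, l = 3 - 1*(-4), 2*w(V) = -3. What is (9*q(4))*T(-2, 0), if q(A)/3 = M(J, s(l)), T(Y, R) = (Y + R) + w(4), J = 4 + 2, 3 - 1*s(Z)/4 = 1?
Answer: -567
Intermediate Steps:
w(V) = -3/2 (w(V) = (½)*(-3) = -3/2)
l = 7 (l = 3 + 4 = 7)
s(Z) = 8 (s(Z) = 12 - 4*1 = 12 - 4 = 8)
J = 6
T(Y, R) = -3/2 + R + Y (T(Y, R) = (Y + R) - 3/2 = (R + Y) - 3/2 = -3/2 + R + Y)
q(A) = 18 (q(A) = 3*6 = 18)
(9*q(4))*T(-2, 0) = (9*18)*(-3/2 + 0 - 2) = 162*(-7/2) = -567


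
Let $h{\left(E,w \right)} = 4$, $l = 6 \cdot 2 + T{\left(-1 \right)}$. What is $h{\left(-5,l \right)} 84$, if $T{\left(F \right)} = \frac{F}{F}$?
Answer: $336$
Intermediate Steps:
$T{\left(F \right)} = 1$
$l = 13$ ($l = 6 \cdot 2 + 1 = 12 + 1 = 13$)
$h{\left(-5,l \right)} 84 = 4 \cdot 84 = 336$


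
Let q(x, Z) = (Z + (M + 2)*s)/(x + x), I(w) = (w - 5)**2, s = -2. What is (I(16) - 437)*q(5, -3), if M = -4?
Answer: -158/5 ≈ -31.600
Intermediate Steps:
I(w) = (-5 + w)**2
q(x, Z) = (4 + Z)/(2*x) (q(x, Z) = (Z + (-4 + 2)*(-2))/(x + x) = (Z - 2*(-2))/((2*x)) = (Z + 4)*(1/(2*x)) = (4 + Z)*(1/(2*x)) = (4 + Z)/(2*x))
(I(16) - 437)*q(5, -3) = ((-5 + 16)**2 - 437)*((1/2)*(4 - 3)/5) = (11**2 - 437)*((1/2)*(1/5)*1) = (121 - 437)*(1/10) = -316*1/10 = -158/5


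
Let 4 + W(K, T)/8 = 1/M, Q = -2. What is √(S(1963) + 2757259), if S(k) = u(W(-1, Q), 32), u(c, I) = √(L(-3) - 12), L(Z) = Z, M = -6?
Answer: √(2757259 + I*√15) ≈ 1660.5 + 0.e-3*I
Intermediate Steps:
W(K, T) = -100/3 (W(K, T) = -32 + 8/(-6) = -32 + 8*(-⅙) = -32 - 4/3 = -100/3)
u(c, I) = I*√15 (u(c, I) = √(-3 - 12) = √(-15) = I*√15)
S(k) = I*√15
√(S(1963) + 2757259) = √(I*√15 + 2757259) = √(2757259 + I*√15)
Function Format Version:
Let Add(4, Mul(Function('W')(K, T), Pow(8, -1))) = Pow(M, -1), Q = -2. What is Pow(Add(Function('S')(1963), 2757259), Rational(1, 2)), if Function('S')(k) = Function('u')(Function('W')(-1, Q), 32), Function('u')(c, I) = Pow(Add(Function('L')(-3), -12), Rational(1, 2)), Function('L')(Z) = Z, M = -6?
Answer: Pow(Add(2757259, Mul(I, Pow(15, Rational(1, 2)))), Rational(1, 2)) ≈ Add(1660.5, Mul(0.e-3, I))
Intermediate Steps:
Function('W')(K, T) = Rational(-100, 3) (Function('W')(K, T) = Add(-32, Mul(8, Pow(-6, -1))) = Add(-32, Mul(8, Rational(-1, 6))) = Add(-32, Rational(-4, 3)) = Rational(-100, 3))
Function('u')(c, I) = Mul(I, Pow(15, Rational(1, 2))) (Function('u')(c, I) = Pow(Add(-3, -12), Rational(1, 2)) = Pow(-15, Rational(1, 2)) = Mul(I, Pow(15, Rational(1, 2))))
Function('S')(k) = Mul(I, Pow(15, Rational(1, 2)))
Pow(Add(Function('S')(1963), 2757259), Rational(1, 2)) = Pow(Add(Mul(I, Pow(15, Rational(1, 2))), 2757259), Rational(1, 2)) = Pow(Add(2757259, Mul(I, Pow(15, Rational(1, 2)))), Rational(1, 2))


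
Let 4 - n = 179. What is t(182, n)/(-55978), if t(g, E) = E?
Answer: 175/55978 ≈ 0.0031262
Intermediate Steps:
n = -175 (n = 4 - 1*179 = 4 - 179 = -175)
t(182, n)/(-55978) = -175/(-55978) = -175*(-1/55978) = 175/55978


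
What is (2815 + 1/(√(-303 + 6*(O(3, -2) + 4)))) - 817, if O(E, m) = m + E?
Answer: 1998 - I*√273/273 ≈ 1998.0 - 0.060523*I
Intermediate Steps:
O(E, m) = E + m
(2815 + 1/(√(-303 + 6*(O(3, -2) + 4)))) - 817 = (2815 + 1/(√(-303 + 6*((3 - 2) + 4)))) - 817 = (2815 + 1/(√(-303 + 6*(1 + 4)))) - 817 = (2815 + 1/(√(-303 + 6*5))) - 817 = (2815 + 1/(√(-303 + 30))) - 817 = (2815 + 1/(√(-273))) - 817 = (2815 + 1/(I*√273)) - 817 = (2815 - I*√273/273) - 817 = 1998 - I*√273/273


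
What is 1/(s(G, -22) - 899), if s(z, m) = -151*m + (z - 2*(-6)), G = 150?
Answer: 1/2585 ≈ 0.00038685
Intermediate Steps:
s(z, m) = 12 + z - 151*m (s(z, m) = -151*m + (z + 12) = -151*m + (12 + z) = 12 + z - 151*m)
1/(s(G, -22) - 899) = 1/((12 + 150 - 151*(-22)) - 899) = 1/((12 + 150 + 3322) - 899) = 1/(3484 - 899) = 1/2585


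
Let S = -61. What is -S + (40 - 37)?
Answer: 64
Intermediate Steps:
-S + (40 - 37) = -1*(-61) + (40 - 37) = 61 + 3 = 64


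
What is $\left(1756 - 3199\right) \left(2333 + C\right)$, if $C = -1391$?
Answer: $-1359306$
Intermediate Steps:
$\left(1756 - 3199\right) \left(2333 + C\right) = \left(1756 - 3199\right) \left(2333 - 1391\right) = \left(-1443\right) 942 = -1359306$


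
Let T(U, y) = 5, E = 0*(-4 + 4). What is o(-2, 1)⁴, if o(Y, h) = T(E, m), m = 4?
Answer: 625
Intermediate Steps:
E = 0 (E = 0*0 = 0)
o(Y, h) = 5
o(-2, 1)⁴ = 5⁴ = 625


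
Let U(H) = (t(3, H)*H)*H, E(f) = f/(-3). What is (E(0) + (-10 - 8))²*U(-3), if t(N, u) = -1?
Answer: -2916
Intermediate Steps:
E(f) = -f/3 (E(f) = f*(-⅓) = -f/3)
U(H) = -H² (U(H) = (-H)*H = -H²)
(E(0) + (-10 - 8))²*U(-3) = (-⅓*0 + (-10 - 8))²*(-1*(-3)²) = (0 - 18)²*(-1*9) = (-18)²*(-9) = 324*(-9) = -2916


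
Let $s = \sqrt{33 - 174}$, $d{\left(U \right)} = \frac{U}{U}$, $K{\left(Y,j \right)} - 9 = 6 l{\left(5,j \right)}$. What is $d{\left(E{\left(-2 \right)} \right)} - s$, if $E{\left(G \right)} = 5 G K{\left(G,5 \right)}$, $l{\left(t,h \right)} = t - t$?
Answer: $1 - i \sqrt{141} \approx 1.0 - 11.874 i$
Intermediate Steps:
$l{\left(t,h \right)} = 0$
$K{\left(Y,j \right)} = 9$ ($K{\left(Y,j \right)} = 9 + 6 \cdot 0 = 9 + 0 = 9$)
$E{\left(G \right)} = 45 G$ ($E{\left(G \right)} = 5 G 9 = 45 G$)
$d{\left(U \right)} = 1$
$s = i \sqrt{141}$ ($s = \sqrt{-141} = i \sqrt{141} \approx 11.874 i$)
$d{\left(E{\left(-2 \right)} \right)} - s = 1 - i \sqrt{141}$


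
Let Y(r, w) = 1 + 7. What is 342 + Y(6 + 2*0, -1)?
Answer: 350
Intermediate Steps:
Y(r, w) = 8
342 + Y(6 + 2*0, -1) = 342 + 8 = 350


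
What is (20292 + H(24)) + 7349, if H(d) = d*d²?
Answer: 41465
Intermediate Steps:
H(d) = d³
(20292 + H(24)) + 7349 = (20292 + 24³) + 7349 = (20292 + 13824) + 7349 = 34116 + 7349 = 41465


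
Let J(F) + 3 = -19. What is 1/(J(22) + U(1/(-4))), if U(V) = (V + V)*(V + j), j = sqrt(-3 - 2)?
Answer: -280/6141 + 32*I*sqrt(5)/30705 ≈ -0.045595 + 0.0023304*I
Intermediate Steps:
J(F) = -22 (J(F) = -3 - 19 = -22)
j = I*sqrt(5) (j = sqrt(-5) = I*sqrt(5) ≈ 2.2361*I)
U(V) = 2*V*(V + I*sqrt(5)) (U(V) = (V + V)*(V + I*sqrt(5)) = (2*V)*(V + I*sqrt(5)) = 2*V*(V + I*sqrt(5)))
1/(J(22) + U(1/(-4))) = 1/(-22 + 2*(1/(-4))*(1/(-4) + I*sqrt(5))) = 1/(-22 + 2*(1*(-1/4))*(1*(-1/4) + I*sqrt(5))) = 1/(-22 + 2*(-1/4)*(-1/4 + I*sqrt(5))) = 1/(-22 + (1/8 - I*sqrt(5)/2)) = 1/(-175/8 - I*sqrt(5)/2)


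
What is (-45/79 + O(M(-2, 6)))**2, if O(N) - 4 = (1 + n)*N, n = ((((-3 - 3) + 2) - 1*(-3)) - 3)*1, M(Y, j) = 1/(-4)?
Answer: 1745041/99856 ≈ 17.476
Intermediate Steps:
M(Y, j) = -1/4
n = -4 (n = (((-6 + 2) + 3) - 3)*1 = ((-4 + 3) - 3)*1 = (-1 - 3)*1 = -4*1 = -4)
O(N) = 4 - 3*N (O(N) = 4 + (1 - 4)*N = 4 - 3*N)
(-45/79 + O(M(-2, 6)))**2 = (-45/79 + (4 - 3*(-1/4)))**2 = (-45*1/79 + (4 + 3/4))**2 = (-45/79 + 19/4)**2 = (1321/316)**2 = 1745041/99856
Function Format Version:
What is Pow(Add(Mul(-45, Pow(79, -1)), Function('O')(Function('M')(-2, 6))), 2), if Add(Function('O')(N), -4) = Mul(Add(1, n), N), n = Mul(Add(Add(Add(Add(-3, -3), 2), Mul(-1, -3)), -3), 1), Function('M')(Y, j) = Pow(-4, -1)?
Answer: Rational(1745041, 99856) ≈ 17.476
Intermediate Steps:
Function('M')(Y, j) = Rational(-1, 4)
n = -4 (n = Mul(Add(Add(Add(-6, 2), 3), -3), 1) = Mul(Add(Add(-4, 3), -3), 1) = Mul(Add(-1, -3), 1) = Mul(-4, 1) = -4)
Function('O')(N) = Add(4, Mul(-3, N)) (Function('O')(N) = Add(4, Mul(Add(1, -4), N)) = Add(4, Mul(-3, N)))
Pow(Add(Mul(-45, Pow(79, -1)), Function('O')(Function('M')(-2, 6))), 2) = Pow(Add(Mul(-45, Pow(79, -1)), Add(4, Mul(-3, Rational(-1, 4)))), 2) = Pow(Add(Mul(-45, Rational(1, 79)), Add(4, Rational(3, 4))), 2) = Pow(Add(Rational(-45, 79), Rational(19, 4)), 2) = Pow(Rational(1321, 316), 2) = Rational(1745041, 99856)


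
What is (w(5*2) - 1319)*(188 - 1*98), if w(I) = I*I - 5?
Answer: -110160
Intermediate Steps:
w(I) = -5 + I² (w(I) = I² - 5 = -5 + I²)
(w(5*2) - 1319)*(188 - 1*98) = ((-5 + (5*2)²) - 1319)*(188 - 1*98) = ((-5 + 10²) - 1319)*(188 - 98) = ((-5 + 100) - 1319)*90 = (95 - 1319)*90 = -1224*90 = -110160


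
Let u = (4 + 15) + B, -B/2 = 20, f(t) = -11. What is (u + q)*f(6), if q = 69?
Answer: -528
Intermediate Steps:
B = -40 (B = -2*20 = -40)
u = -21 (u = (4 + 15) - 40 = 19 - 40 = -21)
(u + q)*f(6) = (-21 + 69)*(-11) = 48*(-11) = -528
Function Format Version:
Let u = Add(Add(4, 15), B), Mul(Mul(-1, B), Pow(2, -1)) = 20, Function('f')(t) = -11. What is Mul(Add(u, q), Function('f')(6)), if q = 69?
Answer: -528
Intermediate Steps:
B = -40 (B = Mul(-2, 20) = -40)
u = -21 (u = Add(Add(4, 15), -40) = Add(19, -40) = -21)
Mul(Add(u, q), Function('f')(6)) = Mul(Add(-21, 69), -11) = Mul(48, -11) = -528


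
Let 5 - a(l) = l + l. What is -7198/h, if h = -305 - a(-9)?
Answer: 3599/164 ≈ 21.945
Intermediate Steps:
a(l) = 5 - 2*l (a(l) = 5 - (l + l) = 5 - 2*l)
h = -328 (h = -305 - (5 - 2*(-9)) = -305 - (5 + 18) = -305 - 1*23 = -305 - 23 = -328)
-7198/h = -7198/(-328) = -7198*(-1/328) = 3599/164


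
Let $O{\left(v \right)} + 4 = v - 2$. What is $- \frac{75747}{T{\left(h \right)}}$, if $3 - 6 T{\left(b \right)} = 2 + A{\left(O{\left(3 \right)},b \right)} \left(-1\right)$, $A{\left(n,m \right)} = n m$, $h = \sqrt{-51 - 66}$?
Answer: $- \frac{227241}{527} - \frac{2045169 i \sqrt{13}}{527} \approx -431.2 - 13992.0 i$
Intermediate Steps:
$O{\left(v \right)} = -6 + v$ ($O{\left(v \right)} = -4 + \left(v - 2\right) = -4 + \left(-2 + v\right) = -6 + v$)
$h = 3 i \sqrt{13}$ ($h = \sqrt{-117} = 3 i \sqrt{13} \approx 10.817 i$)
$A{\left(n,m \right)} = m n$
$T{\left(b \right)} = \frac{1}{6} - \frac{b}{2}$ ($T{\left(b \right)} = \frac{1}{2} - \frac{2 + b \left(-6 + 3\right) \left(-1\right)}{6} = \frac{1}{2} - \frac{2 + b \left(-3\right) \left(-1\right)}{6} = \frac{1}{2} - \frac{2 + - 3 b \left(-1\right)}{6} = \frac{1}{2} - \frac{2 + 3 b}{6} = \frac{1}{2} - \left(\frac{1}{3} + \frac{b}{2}\right) = \frac{1}{6} - \frac{b}{2}$)
$- \frac{75747}{T{\left(h \right)}} = - \frac{75747}{\frac{1}{6} - \frac{3 i \sqrt{13}}{2}}$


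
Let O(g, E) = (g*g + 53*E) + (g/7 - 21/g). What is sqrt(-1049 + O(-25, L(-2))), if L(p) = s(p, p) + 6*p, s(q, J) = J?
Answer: 4*I*sqrt(89481)/35 ≈ 34.187*I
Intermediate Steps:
L(p) = 7*p (L(p) = p + 6*p = 7*p)
O(g, E) = g**2 - 21/g + 53*E + g/7 (O(g, E) = (g**2 + 53*E) + (g*(1/7) - 21/g) = (g**2 + 53*E) + (g/7 - 21/g) = (g**2 + 53*E) + (-21/g + g/7) = g**2 - 21/g + 53*E + g/7)
sqrt(-1049 + O(-25, L(-2))) = sqrt(-1049 + ((-25)**2 - 21/(-25) + 53*(7*(-2)) + (1/7)*(-25))) = sqrt(-1049 + (625 - 21*(-1/25) + 53*(-14) - 25/7)) = sqrt(-1049 + (625 + 21/25 - 742 - 25/7)) = sqrt(-1049 - 20953/175) = sqrt(-204528/175) = 4*I*sqrt(89481)/35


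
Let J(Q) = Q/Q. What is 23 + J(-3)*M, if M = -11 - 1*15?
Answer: -3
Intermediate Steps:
M = -26 (M = -11 - 15 = -26)
J(Q) = 1
23 + J(-3)*M = 23 + 1*(-26) = 23 - 26 = -3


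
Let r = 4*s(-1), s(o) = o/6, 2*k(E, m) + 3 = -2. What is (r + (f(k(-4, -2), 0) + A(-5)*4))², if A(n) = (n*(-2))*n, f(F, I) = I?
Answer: 362404/9 ≈ 40267.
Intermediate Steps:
k(E, m) = -5/2 (k(E, m) = -3/2 + (½)*(-2) = -3/2 - 1 = -5/2)
s(o) = o/6 (s(o) = o*(⅙) = o/6)
A(n) = -2*n² (A(n) = (-2*n)*n = -2*n²)
r = -⅔ (r = 4*((⅙)*(-1)) = 4*(-⅙) = -⅔ ≈ -0.66667)
(r + (f(k(-4, -2), 0) + A(-5)*4))² = (-⅔ + (0 - 2*(-5)²*4))² = (-⅔ + (0 - 2*25*4))² = (-⅔ + (0 - 50*4))² = (-⅔ + (0 - 200))² = (-⅔ - 200)² = (-602/3)² = 362404/9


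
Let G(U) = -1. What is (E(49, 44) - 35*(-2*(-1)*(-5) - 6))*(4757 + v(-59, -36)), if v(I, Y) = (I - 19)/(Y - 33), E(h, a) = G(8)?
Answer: 61175283/23 ≈ 2.6598e+6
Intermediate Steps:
E(h, a) = -1
v(I, Y) = (-19 + I)/(-33 + Y)
(E(49, 44) - 35*(-2*(-1)*(-5) - 6))*(4757 + v(-59, -36)) = (-1 - 35*(-2*(-1)*(-5) - 6))*(4757 + (-19 - 59)/(-33 - 36)) = (-1 - 35*(2*(-5) - 6))*(4757 - 78/(-69)) = (-1 - 35*(-10 - 6))*(4757 - 1/69*(-78)) = (-1 - 35*(-16))*(4757 + 26/23) = (-1 + 560)*(109437/23) = 559*(109437/23) = 61175283/23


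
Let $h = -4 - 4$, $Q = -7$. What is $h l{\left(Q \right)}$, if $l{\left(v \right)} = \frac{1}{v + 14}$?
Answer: $- \frac{8}{7} \approx -1.1429$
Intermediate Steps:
$l{\left(v \right)} = \frac{1}{14 + v}$
$h = -8$ ($h = -4 - 4 = -8$)
$h l{\left(Q \right)} = - \frac{8}{14 - 7} = - \frac{8}{7}$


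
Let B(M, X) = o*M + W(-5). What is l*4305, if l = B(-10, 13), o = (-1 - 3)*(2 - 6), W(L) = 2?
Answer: -680190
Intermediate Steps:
o = 16 (o = -4*(-4) = 16)
B(M, X) = 2 + 16*M (B(M, X) = 16*M + 2 = 2 + 16*M)
l = -158 (l = 2 + 16*(-10) = 2 - 160 = -158)
l*4305 = -158*4305 = -680190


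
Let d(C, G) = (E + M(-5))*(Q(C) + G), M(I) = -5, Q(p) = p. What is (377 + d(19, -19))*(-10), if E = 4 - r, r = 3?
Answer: -3770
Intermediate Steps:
E = 1 (E = 4 - 1*3 = 4 - 3 = 1)
d(C, G) = -4*C - 4*G (d(C, G) = (1 - 5)*(C + G) = -4*(C + G) = -4*C - 4*G)
(377 + d(19, -19))*(-10) = (377 + (-4*19 - 4*(-19)))*(-10) = (377 + (-76 + 76))*(-10) = (377 + 0)*(-10) = 377*(-10) = -3770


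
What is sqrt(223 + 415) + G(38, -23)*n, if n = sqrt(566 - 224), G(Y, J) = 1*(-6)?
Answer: sqrt(638) - 18*sqrt(38) ≈ -85.701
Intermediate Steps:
G(Y, J) = -6
n = 3*sqrt(38) (n = sqrt(342) = 3*sqrt(38) ≈ 18.493)
sqrt(223 + 415) + G(38, -23)*n = sqrt(223 + 415) - 18*sqrt(38) = sqrt(638) - 18*sqrt(38)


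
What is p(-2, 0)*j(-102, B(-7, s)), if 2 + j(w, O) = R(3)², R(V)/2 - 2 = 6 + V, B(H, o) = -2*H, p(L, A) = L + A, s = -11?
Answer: -964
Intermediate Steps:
p(L, A) = A + L
R(V) = 16 + 2*V (R(V) = 4 + 2*(6 + V) = 4 + (12 + 2*V) = 16 + 2*V)
j(w, O) = 482 (j(w, O) = -2 + (16 + 2*3)² = -2 + (16 + 6)² = -2 + 22² = -2 + 484 = 482)
p(-2, 0)*j(-102, B(-7, s)) = (0 - 2)*482 = -2*482 = -964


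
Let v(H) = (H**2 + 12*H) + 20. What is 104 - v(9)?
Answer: -105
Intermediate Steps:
v(H) = 20 + H**2 + 12*H
104 - v(9) = 104 - (20 + 9**2 + 12*9) = 104 - (20 + 81 + 108) = 104 - 1*209 = 104 - 209 = -105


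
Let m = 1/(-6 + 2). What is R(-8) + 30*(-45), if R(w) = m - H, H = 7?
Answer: -5429/4 ≈ -1357.3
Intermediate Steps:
m = -¼ (m = 1/(-4) = -¼ ≈ -0.25000)
R(w) = -29/4 (R(w) = -¼ - 1*7 = -¼ - 7 = -29/4)
R(-8) + 30*(-45) = -29/4 + 30*(-45) = -29/4 - 1350 = -5429/4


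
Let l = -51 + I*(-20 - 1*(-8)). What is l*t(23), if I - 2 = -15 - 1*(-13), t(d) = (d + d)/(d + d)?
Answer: -51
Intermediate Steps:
t(d) = 1 (t(d) = (2*d)/((2*d)) = (2*d)*(1/(2*d)) = 1)
I = 0 (I = 2 + (-15 - 1*(-13)) = 2 + (-15 + 13) = 2 - 2 = 0)
l = -51 (l = -51 + 0*(-20 - 1*(-8)) = -51 + 0*(-20 + 8) = -51 + 0*(-12) = -51 + 0 = -51)
l*t(23) = -51*1 = -51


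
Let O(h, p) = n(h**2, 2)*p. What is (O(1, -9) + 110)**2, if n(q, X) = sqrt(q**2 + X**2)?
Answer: 12505 - 1980*sqrt(5) ≈ 8077.6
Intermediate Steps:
n(q, X) = sqrt(X**2 + q**2)
O(h, p) = p*sqrt(4 + h**4) (O(h, p) = sqrt(2**2 + (h**2)**2)*p = sqrt(4 + h**4)*p = p*sqrt(4 + h**4))
(O(1, -9) + 110)**2 = (-9*sqrt(4 + 1**4) + 110)**2 = (-9*sqrt(4 + 1) + 110)**2 = (-9*sqrt(5) + 110)**2 = (110 - 9*sqrt(5))**2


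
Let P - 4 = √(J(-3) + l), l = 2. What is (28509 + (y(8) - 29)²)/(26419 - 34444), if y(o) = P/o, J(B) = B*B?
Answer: -1876571/513600 + 19*√11/21400 ≈ -3.6508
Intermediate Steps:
J(B) = B²
P = 4 + √11 (P = 4 + √((-3)² + 2) = 4 + √(9 + 2) = 4 + √11 ≈ 7.3166)
y(o) = (4 + √11)/o
(28509 + (y(8) - 29)²)/(26419 - 34444) = (28509 + ((4 + √11)/8 - 29)²)/(26419 - 34444) = (28509 + ((4 + √11)/8 - 29)²)/(-8025) = (28509 + ((½ + √11/8) - 29)²)*(-1/8025) = (28509 + (-57/2 + √11/8)²)*(-1/8025) = -9503/2675 - (-57/2 + √11/8)²/8025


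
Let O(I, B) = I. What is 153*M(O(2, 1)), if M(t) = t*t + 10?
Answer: 2142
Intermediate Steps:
M(t) = 10 + t**2 (M(t) = t**2 + 10 = 10 + t**2)
153*M(O(2, 1)) = 153*(10 + 2**2) = 153*(10 + 4) = 153*14 = 2142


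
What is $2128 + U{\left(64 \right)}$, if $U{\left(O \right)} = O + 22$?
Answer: $2214$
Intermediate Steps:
$U{\left(O \right)} = 22 + O$
$2128 + U{\left(64 \right)} = 2128 + \left(22 + 64\right) = 2128 + 86 = 2214$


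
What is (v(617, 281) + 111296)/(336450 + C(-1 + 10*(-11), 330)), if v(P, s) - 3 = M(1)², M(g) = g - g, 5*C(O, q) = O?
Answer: 556495/1682139 ≈ 0.33083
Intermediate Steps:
C(O, q) = O/5
M(g) = 0
v(P, s) = 3 (v(P, s) = 3 + 0² = 3 + 0 = 3)
(v(617, 281) + 111296)/(336450 + C(-1 + 10*(-11), 330)) = (3 + 111296)/(336450 + (-1 + 10*(-11))/5) = 111299/(336450 + (-1 - 110)/5) = 111299/(336450 + (⅕)*(-111)) = 111299/(336450 - 111/5) = 111299/(1682139/5) = 111299*(5/1682139) = 556495/1682139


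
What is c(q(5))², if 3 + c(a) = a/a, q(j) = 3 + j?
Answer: 4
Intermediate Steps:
c(a) = -2 (c(a) = -3 + a/a = -3 + 1 = -2)
c(q(5))² = (-2)² = 4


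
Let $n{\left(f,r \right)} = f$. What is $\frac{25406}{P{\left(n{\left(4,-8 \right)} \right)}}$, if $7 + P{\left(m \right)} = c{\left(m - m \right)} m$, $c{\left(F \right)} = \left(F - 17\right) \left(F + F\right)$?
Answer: $- \frac{25406}{7} \approx -3629.4$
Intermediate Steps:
$c{\left(F \right)} = 2 F \left(-17 + F\right)$ ($c{\left(F \right)} = \left(-17 + F\right) 2 F = 2 F \left(-17 + F\right)$)
$P{\left(m \right)} = -7$ ($P{\left(m \right)} = -7 + 2 \left(m - m\right) \left(-17 + \left(m - m\right)\right) m = -7 + 2 \cdot 0 \left(-17 + 0\right) m = -7 + 2 \cdot 0 \left(-17\right) m = -7 + 0 m = -7 + 0 = -7$)
$\frac{25406}{P{\left(n{\left(4,-8 \right)} \right)}} = \frac{25406}{-7} = 25406 \left(- \frac{1}{7}\right) = - \frac{25406}{7}$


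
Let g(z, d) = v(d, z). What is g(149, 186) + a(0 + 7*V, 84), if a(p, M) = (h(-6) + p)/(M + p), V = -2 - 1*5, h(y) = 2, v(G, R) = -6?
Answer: -257/35 ≈ -7.3429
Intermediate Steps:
V = -7 (V = -2 - 5 = -7)
g(z, d) = -6
a(p, M) = (2 + p)/(M + p)
g(149, 186) + a(0 + 7*V, 84) = -6 + (2 + (0 + 7*(-7)))/(84 + (0 + 7*(-7))) = -6 + (2 + (0 - 49))/(84 + (0 - 49)) = -6 + (2 - 49)/(84 - 49) = -6 - 47/35 = -257/35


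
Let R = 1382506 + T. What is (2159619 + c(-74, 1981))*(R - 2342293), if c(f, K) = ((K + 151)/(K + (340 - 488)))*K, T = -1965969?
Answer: -297287201378076/47 ≈ -6.3253e+12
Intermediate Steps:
c(f, K) = K*(151 + K)/(-148 + K) (c(f, K) = ((151 + K)/(K - 148))*K = ((151 + K)/(-148 + K))*K = K*(151 + K)/(-148 + K))
R = -583463 (R = 1382506 - 1965969 = -583463)
(2159619 + c(-74, 1981))*(R - 2342293) = (2159619 + 1981*(151 + 1981)/(-148 + 1981))*(-583463 - 2342293) = (2159619 + 1981*2132/1833)*(-2925756) = (2159619 + 1981*(1/1833)*2132)*(-2925756) = (2159619 + 324884/141)*(-2925756) = (304831163/141)*(-2925756) = -297287201378076/47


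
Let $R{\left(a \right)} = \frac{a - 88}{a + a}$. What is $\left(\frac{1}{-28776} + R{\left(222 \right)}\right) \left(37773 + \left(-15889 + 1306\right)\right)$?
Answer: $\frac{1241805175}{177452} \approx 6998.0$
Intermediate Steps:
$R{\left(a \right)} = \frac{-88 + a}{2 a}$
$\left(\frac{1}{-28776} + R{\left(222 \right)}\right) \left(37773 + \left(-15889 + 1306\right)\right) = \left(\frac{1}{-28776} + \frac{-88 + 222}{2 \cdot 222}\right) \left(37773 + \left(-15889 + 1306\right)\right) = \left(- \frac{1}{28776} + \frac{1}{2} \cdot \frac{1}{222} \cdot 134\right) \left(37773 - 14583\right) = \left(- \frac{1}{28776} + \frac{67}{222}\right) 23190 = \frac{321295}{1064712} \cdot 23190 = \frac{1241805175}{177452}$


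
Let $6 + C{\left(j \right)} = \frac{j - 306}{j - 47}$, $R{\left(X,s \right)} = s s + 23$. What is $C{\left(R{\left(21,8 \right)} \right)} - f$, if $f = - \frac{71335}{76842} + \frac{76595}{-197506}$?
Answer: $- \frac{1541784721967}{151767560520} \approx -10.159$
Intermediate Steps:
$R{\left(X,s \right)} = 23 + s^{2}$ ($R{\left(X,s \right)} = s^{2} + 23 = 23 + s^{2}$)
$C{\left(j \right)} = -6 + \frac{-306 + j}{-47 + j}$ ($C{\left(j \right)} = -6 + \frac{j - 306}{j - 47} = -6 + \frac{-306 + j}{-47 + j}$)
$f = - \frac{4993700875}{3794189013}$ ($f = \left(-71335\right) \frac{1}{76842} + 76595 \left(- \frac{1}{197506}\right) = - \frac{71335}{76842} - \frac{76595}{197506} = - \frac{4993700875}{3794189013} \approx -1.3161$)
$C{\left(R{\left(21,8 \right)} \right)} - f = \frac{-24 - 5 \left(23 + 8^{2}\right)}{-47 + \left(23 + 8^{2}\right)} - - \frac{4993700875}{3794189013} = \frac{-24 - 5 \left(23 + 64\right)}{-47 + \left(23 + 64\right)} + \frac{4993700875}{3794189013} = \frac{-24 - 435}{-47 + 87} + \frac{4993700875}{3794189013} = \frac{-24 - 435}{40} + \frac{4993700875}{3794189013} = \frac{1}{40} \left(-459\right) + \frac{4993700875}{3794189013} = - \frac{459}{40} + \frac{4993700875}{3794189013} = - \frac{1541784721967}{151767560520}$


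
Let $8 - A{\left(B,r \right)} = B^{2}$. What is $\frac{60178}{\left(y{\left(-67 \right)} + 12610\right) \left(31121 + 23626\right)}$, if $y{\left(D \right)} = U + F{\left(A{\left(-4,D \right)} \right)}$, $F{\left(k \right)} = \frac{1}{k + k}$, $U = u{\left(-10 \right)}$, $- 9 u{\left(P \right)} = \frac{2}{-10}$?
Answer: $\frac{4814240}{55228597193} \approx 8.7169 \cdot 10^{-5}$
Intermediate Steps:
$A{\left(B,r \right)} = 8 - B^{2}$
$u{\left(P \right)} = \frac{1}{45}$ ($u{\left(P \right)} = - \frac{2 \frac{1}{-10}}{9} = - \frac{2 \left(- \frac{1}{10}\right)}{9} = \left(- \frac{1}{9}\right) \left(- \frac{1}{5}\right) = \frac{1}{45}$)
$U = \frac{1}{45} \approx 0.022222$
$F{\left(k \right)} = \frac{1}{2 k}$
$y{\left(D \right)} = - \frac{29}{720}$ ($y{\left(D \right)} = \frac{1}{45} + \frac{1}{2 \left(8 - \left(-4\right)^{2}\right)} = \frac{1}{45} + \frac{1}{2 \left(8 - 16\right)} = \frac{1}{45} + \frac{1}{2 \left(-8\right)} = \frac{1}{45} + \frac{1}{2} \left(- \frac{1}{8}\right) = \frac{1}{45} - \frac{1}{16} = - \frac{29}{720}$)
$\frac{60178}{\left(y{\left(-67 \right)} + 12610\right) \left(31121 + 23626\right)} = \frac{60178}{\left(- \frac{29}{720} + 12610\right) \left(31121 + 23626\right)} = \frac{60178}{\frac{9079171}{720} \cdot 54747} = \frac{60178}{\frac{55228597193}{80}} = 60178 \cdot \frac{80}{55228597193} = \frac{4814240}{55228597193}$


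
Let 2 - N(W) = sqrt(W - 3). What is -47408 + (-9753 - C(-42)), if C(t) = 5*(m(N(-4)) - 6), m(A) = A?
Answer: -57141 + 5*I*sqrt(7) ≈ -57141.0 + 13.229*I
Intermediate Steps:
N(W) = 2 - sqrt(-3 + W) (N(W) = 2 - sqrt(W - 3) = 2 - sqrt(-3 + W))
C(t) = -20 - 5*I*sqrt(7) (C(t) = 5*((2 - sqrt(-3 - 4)) - 6) = 5*((2 - sqrt(-7)) - 6) = 5*((2 - I*sqrt(7)) - 6) = 5*(-4 - I*sqrt(7)) = -20 - 5*I*sqrt(7))
-47408 + (-9753 - C(-42)) = -47408 + (-9753 - (-20 - 5*I*sqrt(7))) = -47408 + (-9753 + (20 + 5*I*sqrt(7))) = -47408 + (-9733 + 5*I*sqrt(7)) = -57141 + 5*I*sqrt(7)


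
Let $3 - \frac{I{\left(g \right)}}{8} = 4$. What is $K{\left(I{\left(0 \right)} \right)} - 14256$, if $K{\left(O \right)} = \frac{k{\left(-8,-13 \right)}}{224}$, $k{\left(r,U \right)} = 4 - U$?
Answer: $- \frac{3193327}{224} \approx -14256.0$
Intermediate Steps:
$I{\left(g \right)} = -8$ ($I{\left(g \right)} = 24 - 32 = -8$)
$K{\left(O \right)} = \frac{17}{224}$ ($K{\left(O \right)} = \frac{4 - -13}{224} = \left(4 + 13\right) \frac{1}{224} = 17 \cdot \frac{1}{224} = \frac{17}{224}$)
$K{\left(I{\left(0 \right)} \right)} - 14256 = \frac{17}{224} - 14256 = - \frac{3193327}{224}$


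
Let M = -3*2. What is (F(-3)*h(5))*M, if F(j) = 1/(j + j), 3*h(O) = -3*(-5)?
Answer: 5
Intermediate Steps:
h(O) = 5 (h(O) = (-3*(-5))/3 = (⅓)*15 = 5)
M = -6
F(j) = 1/(2*j)
(F(-3)*h(5))*M = (((½)/(-3))*5)*(-6) = (((½)*(-⅓))*5)*(-6) = -⅙*5*(-6) = -⅚*(-6) = 5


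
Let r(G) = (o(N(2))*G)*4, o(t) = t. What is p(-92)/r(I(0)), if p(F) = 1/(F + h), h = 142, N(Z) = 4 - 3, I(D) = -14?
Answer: -1/2800 ≈ -0.00035714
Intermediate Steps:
N(Z) = 1
r(G) = 4*G (r(G) = (1*G)*4 = G*4 = 4*G)
p(F) = 1/(142 + F) (p(F) = 1/(F + 142) = 1/(142 + F))
p(-92)/r(I(0)) = 1/((142 - 92)*((4*(-14)))) = 1/(50*(-56)) = (1/50)*(-1/56) = -1/2800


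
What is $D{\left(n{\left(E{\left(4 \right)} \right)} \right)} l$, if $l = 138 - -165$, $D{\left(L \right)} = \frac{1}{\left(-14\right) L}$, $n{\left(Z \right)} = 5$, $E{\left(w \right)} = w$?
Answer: $- \frac{303}{70} \approx -4.3286$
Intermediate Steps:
$D{\left(L \right)} = - \frac{1}{14 L}$
$l = 303$ ($l = 138 + 165 = 303$)
$D{\left(n{\left(E{\left(4 \right)} \right)} \right)} l = - \frac{1}{14 \cdot 5} \cdot 303 = \left(- \frac{1}{14}\right) \frac{1}{5} \cdot 303 = \left(- \frac{1}{70}\right) 303 = - \frac{303}{70}$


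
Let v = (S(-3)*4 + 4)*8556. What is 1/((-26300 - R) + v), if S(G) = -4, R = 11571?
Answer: -1/140543 ≈ -7.1153e-6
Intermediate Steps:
v = -102672 (v = (-4*4 + 4)*8556 = (-16 + 4)*8556 = -12*8556 = -102672)
1/((-26300 - R) + v) = 1/((-26300 - 1*11571) - 102672) = 1/((-26300 - 11571) - 102672) = 1/(-37871 - 102672) = 1/(-140543) = -1/140543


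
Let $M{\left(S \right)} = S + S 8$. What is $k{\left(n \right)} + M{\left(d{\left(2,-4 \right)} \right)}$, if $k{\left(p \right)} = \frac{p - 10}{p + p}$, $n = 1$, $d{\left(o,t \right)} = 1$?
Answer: $\frac{9}{2} \approx 4.5$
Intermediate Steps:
$M{\left(S \right)} = 9 S$ ($M{\left(S \right)} = S + 8 S = 9 S$)
$k{\left(p \right)} = \frac{-10 + p}{2 p}$
$k{\left(n \right)} + M{\left(d{\left(2,-4 \right)} \right)} = \frac{-10 + 1}{2 \cdot 1} + 9 \cdot 1 = \frac{1}{2} \cdot 1 \left(-9\right) + 9 = - \frac{9}{2} + 9 = \frac{9}{2}$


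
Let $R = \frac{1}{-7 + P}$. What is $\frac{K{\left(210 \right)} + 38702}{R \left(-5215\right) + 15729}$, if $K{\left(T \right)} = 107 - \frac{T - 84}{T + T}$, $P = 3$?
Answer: $\frac{110882}{48665} \approx 2.2785$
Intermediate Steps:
$R = - \frac{1}{4}$ ($R = \frac{1}{-7 + 3} = \frac{1}{-4} = - \frac{1}{4} \approx -0.25$)
$K{\left(T \right)} = 107 - \frac{-84 + T}{2 T}$
$\frac{K{\left(210 \right)} + 38702}{R \left(-5215\right) + 15729} = \frac{\left(\frac{213}{2} + \frac{42}{210}\right) + 38702}{\left(- \frac{1}{4}\right) \left(-5215\right) + 15729} = \frac{\left(\frac{213}{2} + 42 \cdot \frac{1}{210}\right) + 38702}{\frac{5215}{4} + 15729} = \frac{\left(\frac{213}{2} + \frac{1}{5}\right) + 38702}{\frac{68131}{4}} = \left(\frac{1067}{10} + 38702\right) \frac{4}{68131} = \frac{388087}{10} \cdot \frac{4}{68131} = \frac{110882}{48665}$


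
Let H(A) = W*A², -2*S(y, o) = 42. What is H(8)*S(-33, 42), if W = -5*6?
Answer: 40320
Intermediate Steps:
W = -30
S(y, o) = -21 (S(y, o) = -½*42 = -21)
H(A) = -30*A²
H(8)*S(-33, 42) = -30*8²*(-21) = -30*64*(-21) = -1920*(-21) = 40320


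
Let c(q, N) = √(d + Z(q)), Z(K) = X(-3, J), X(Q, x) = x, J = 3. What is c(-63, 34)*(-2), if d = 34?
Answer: -2*√37 ≈ -12.166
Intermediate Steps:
Z(K) = 3
c(q, N) = √37 (c(q, N) = √(34 + 3) = √37)
c(-63, 34)*(-2) = √37*(-2) = -2*√37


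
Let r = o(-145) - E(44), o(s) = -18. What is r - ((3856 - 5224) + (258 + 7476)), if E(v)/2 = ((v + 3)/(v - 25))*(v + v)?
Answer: -129568/19 ≈ -6819.4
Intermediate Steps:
E(v) = 4*v*(3 + v)/(-25 + v) (E(v) = 2*(((v + 3)/(v - 25))*(v + v)) = 2*(((3 + v)/(-25 + v))*(2*v)) = 2*(2*v*(3 + v)/(-25 + v)) = 4*v*(3 + v)/(-25 + v))
r = -8614/19 (r = -18 - 4*44*(3 + 44)/(-25 + 44) = -18 - 4*44*47/19 = -18 - 1*8272/19 = -18 - 8272/19 = -8614/19 ≈ -453.37)
r - ((3856 - 5224) + (258 + 7476)) = -8614/19 - ((3856 - 5224) + (258 + 7476)) = -8614/19 - (-1368 + 7734) = -8614/19 - 1*6366 = -8614/19 - 6366 = -129568/19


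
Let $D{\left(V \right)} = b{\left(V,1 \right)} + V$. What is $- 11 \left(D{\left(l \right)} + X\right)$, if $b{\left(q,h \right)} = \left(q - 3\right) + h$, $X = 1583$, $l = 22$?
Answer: $-17875$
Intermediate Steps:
$b{\left(q,h \right)} = -3 + h + q$ ($b{\left(q,h \right)} = \left(-3 + q\right) + h = -3 + h + q$)
$D{\left(V \right)} = -2 + 2 V$ ($D{\left(V \right)} = \left(-3 + 1 + V\right) + V = \left(-2 + V\right) + V = -2 + 2 V$)
$- 11 \left(D{\left(l \right)} + X\right) = - 11 \left(\left(-2 + 2 \cdot 22\right) + 1583\right) = - 11 \left(\left(-2 + 44\right) + 1583\right) = - 11 \left(42 + 1583\right) = \left(-11\right) 1625 = -17875$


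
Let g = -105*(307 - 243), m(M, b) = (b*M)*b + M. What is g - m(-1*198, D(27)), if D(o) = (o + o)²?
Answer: 1683598566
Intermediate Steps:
D(o) = 4*o² (D(o) = (2*o)² = 4*o²)
m(M, b) = M + M*b² (m(M, b) = (M*b)*b + M = M*b² + M = M + M*b²)
g = -6720 (g = -105*64 = -6720)
g - m(-1*198, D(27)) = -6720 - (-1*198)*(1 + (4*27²)²) = -6720 - (-198)*(1 + (4*729)²) = -6720 - (-198)*(1 + 2916²) = -6720 - (-198)*(1 + 8503056) = -6720 - (-198)*8503057 = -6720 - 1*(-1683605286) = -6720 + 1683605286 = 1683598566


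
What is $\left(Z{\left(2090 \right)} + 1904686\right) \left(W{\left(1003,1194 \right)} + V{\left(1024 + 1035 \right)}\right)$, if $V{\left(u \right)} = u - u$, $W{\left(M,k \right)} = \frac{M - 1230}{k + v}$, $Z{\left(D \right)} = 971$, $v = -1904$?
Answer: $\frac{432584139}{710} \approx 6.0927 \cdot 10^{5}$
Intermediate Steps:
$W{\left(M,k \right)} = \frac{-1230 + M}{-1904 + k}$ ($W{\left(M,k \right)} = \frac{M - 1230}{k - 1904} = \frac{-1230 + M}{-1904 + k}$)
$V{\left(u \right)} = 0$
$\left(Z{\left(2090 \right)} + 1904686\right) \left(W{\left(1003,1194 \right)} + V{\left(1024 + 1035 \right)}\right) = \left(971 + 1904686\right) \left(\frac{-1230 + 1003}{-1904 + 1194} + 0\right) = 1905657 \left(\frac{1}{-710} \left(-227\right) + 0\right) = 1905657 \left(\left(- \frac{1}{710}\right) \left(-227\right) + 0\right) = 1905657 \left(\frac{227}{710} + 0\right) = 1905657 \cdot \frac{227}{710} = \frac{432584139}{710}$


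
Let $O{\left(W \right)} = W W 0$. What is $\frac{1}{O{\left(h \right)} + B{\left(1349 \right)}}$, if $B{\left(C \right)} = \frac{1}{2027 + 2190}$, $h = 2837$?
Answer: $4217$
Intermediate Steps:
$B{\left(C \right)} = \frac{1}{4217}$
$O{\left(W \right)} = 0$ ($O{\left(W \right)} = W 0 = 0$)
$\frac{1}{O{\left(h \right)} + B{\left(1349 \right)}} = \frac{1}{0 + \frac{1}{4217}} = \frac{1}{\frac{1}{4217}} = 4217$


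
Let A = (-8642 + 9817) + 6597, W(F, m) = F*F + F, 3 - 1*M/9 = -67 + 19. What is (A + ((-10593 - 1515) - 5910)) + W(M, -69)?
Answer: 200894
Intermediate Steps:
M = 459 (M = 27 - 9*(-67 + 19) = 27 - 9*(-48) = 27 + 432 = 459)
W(F, m) = F + F² (W(F, m) = F² + F = F + F²)
A = 7772 (A = 1175 + 6597 = 7772)
(A + ((-10593 - 1515) - 5910)) + W(M, -69) = (7772 + ((-10593 - 1515) - 5910)) + 459*(1 + 459) = (7772 + (-12108 - 5910)) + 459*460 = (7772 - 18018) + 211140 = -10246 + 211140 = 200894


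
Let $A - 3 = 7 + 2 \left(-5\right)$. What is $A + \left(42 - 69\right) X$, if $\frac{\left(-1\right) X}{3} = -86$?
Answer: $-6966$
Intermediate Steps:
$X = 258$ ($X = \left(-3\right) \left(-86\right) = 258$)
$A = 0$ ($A = 3 + \left(7 + 2 \left(-5\right)\right) = 3 + \left(7 - 10\right) = 3 - 3 = 0$)
$A + \left(42 - 69\right) X = 0 + \left(42 - 69\right) 258 = 0 - 6966 = -6966$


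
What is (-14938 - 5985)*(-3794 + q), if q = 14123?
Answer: -216113667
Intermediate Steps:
(-14938 - 5985)*(-3794 + q) = (-14938 - 5985)*(-3794 + 14123) = -20923*10329 = -216113667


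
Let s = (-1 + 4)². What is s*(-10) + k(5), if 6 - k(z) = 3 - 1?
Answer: -86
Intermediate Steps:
s = 9 (s = 3² = 9)
k(z) = 4 (k(z) = 6 - (3 - 1) = 6 - 1*2 = 6 - 2 = 4)
s*(-10) + k(5) = 9*(-10) + 4 = -90 + 4 = -86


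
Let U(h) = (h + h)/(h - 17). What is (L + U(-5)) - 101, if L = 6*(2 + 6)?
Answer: -578/11 ≈ -52.545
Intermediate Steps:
U(h) = 2*h/(-17 + h) (U(h) = (2*h)/(-17 + h) = 2*h/(-17 + h))
L = 48 (L = 6*8 = 48)
(L + U(-5)) - 101 = (48 + 2*(-5)/(-17 - 5)) - 101 = (48 + 2*(-5)/(-22)) - 101 = (48 + 2*(-5)*(-1/22)) - 101 = (48 + 5/11) - 101 = 533/11 - 101 = -578/11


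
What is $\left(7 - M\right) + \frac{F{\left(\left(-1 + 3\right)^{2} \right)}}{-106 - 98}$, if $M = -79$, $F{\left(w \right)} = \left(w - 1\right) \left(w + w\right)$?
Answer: $\frac{1460}{17} \approx 85.882$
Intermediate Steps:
$F{\left(w \right)} = 2 w \left(-1 + w\right)$ ($F{\left(w \right)} = \left(-1 + w\right) 2 w = 2 w \left(-1 + w\right)$)
$\left(7 - M\right) + \frac{F{\left(\left(-1 + 3\right)^{2} \right)}}{-106 - 98} = \left(7 - -79\right) + \frac{2 \left(-1 + 3\right)^{2} \left(-1 + \left(-1 + 3\right)^{2}\right)}{-106 - 98} = \left(7 + 79\right) + \frac{2 \cdot 2^{2} \left(-1 + 2^{2}\right)}{-204} = 86 + 2 \cdot 4 \left(-1 + 4\right) \left(- \frac{1}{204}\right) = 86 + 2 \cdot 4 \cdot 3 \left(- \frac{1}{204}\right) = 86 + 24 \left(- \frac{1}{204}\right) = 86 - \frac{2}{17} = \frac{1460}{17}$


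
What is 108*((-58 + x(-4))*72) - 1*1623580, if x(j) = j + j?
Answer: -2136796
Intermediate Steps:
x(j) = 2*j
108*((-58 + x(-4))*72) - 1*1623580 = 108*((-58 + 2*(-4))*72) - 1*1623580 = 108*((-58 - 8)*72) - 1623580 = 108*(-66*72) - 1623580 = 108*(-4752) - 1623580 = -513216 - 1623580 = -2136796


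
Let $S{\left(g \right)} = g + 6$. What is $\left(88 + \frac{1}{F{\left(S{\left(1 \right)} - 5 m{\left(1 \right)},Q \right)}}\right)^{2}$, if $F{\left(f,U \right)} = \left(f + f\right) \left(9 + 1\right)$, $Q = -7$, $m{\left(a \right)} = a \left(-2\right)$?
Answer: $\frac{895266241}{115600} \approx 7744.5$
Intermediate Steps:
$S{\left(g \right)} = 6 + g$
$m{\left(a \right)} = - 2 a$
$F{\left(f,U \right)} = 20 f$ ($F{\left(f,U \right)} = 2 f 10 = 20 f$)
$\left(88 + \frac{1}{F{\left(S{\left(1 \right)} - 5 m{\left(1 \right)},Q \right)}}\right)^{2} = \left(88 + \frac{1}{20 \left(\left(6 + 1\right) - 5 \left(\left(-2\right) 1\right)\right)}\right)^{2} = \left(88 + \frac{1}{20 \left(7 - -10\right)}\right)^{2} = \left(88 + \frac{1}{20 \left(7 + 10\right)}\right)^{2} = \left(88 + \frac{1}{20 \cdot 17}\right)^{2} = \left(88 + \frac{1}{340}\right)^{2} = \left(\frac{29921}{340}\right)^{2} = \frac{895266241}{115600}$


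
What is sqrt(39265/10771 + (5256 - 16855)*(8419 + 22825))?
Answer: I*sqrt(42043535079288481)/10771 ≈ 19037.0*I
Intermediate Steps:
sqrt(39265/10771 + (5256 - 16855)*(8419 + 22825)) = sqrt(39265*(1/10771) - 11599*31244) = sqrt(39265/10771 - 362399156) = sqrt(-3903401270011/10771) = I*sqrt(42043535079288481)/10771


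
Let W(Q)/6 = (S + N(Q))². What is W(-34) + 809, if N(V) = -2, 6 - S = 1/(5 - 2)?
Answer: 2669/3 ≈ 889.67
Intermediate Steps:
S = 17/3 (S = 6 - 1/(5 - 2) = 6 - 1/3 = 6 - 1*⅓ = 6 - ⅓ = 17/3 ≈ 5.6667)
W(Q) = 242/3 (W(Q) = 6*(17/3 - 2)² = 6*(11/3)² = 6*(121/9) = 242/3)
W(-34) + 809 = 242/3 + 809 = 2669/3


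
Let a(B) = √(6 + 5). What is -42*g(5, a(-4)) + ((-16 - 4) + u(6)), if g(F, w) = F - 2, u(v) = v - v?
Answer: -146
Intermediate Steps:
u(v) = 0
a(B) = √11
g(F, w) = -2 + F
-42*g(5, a(-4)) + ((-16 - 4) + u(6)) = -42*(-2 + 5) + ((-16 - 4) + 0) = -42*3 + (-20 + 0) = -126 - 20 = -146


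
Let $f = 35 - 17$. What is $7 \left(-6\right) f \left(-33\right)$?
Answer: $24948$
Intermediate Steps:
$f = 18$ ($f = 35 - 17 = 18$)
$7 \left(-6\right) f \left(-33\right) = 7 \left(-6\right) 18 \left(-33\right) = \left(-42\right) 18 \left(-33\right) = \left(-756\right) \left(-33\right) = 24948$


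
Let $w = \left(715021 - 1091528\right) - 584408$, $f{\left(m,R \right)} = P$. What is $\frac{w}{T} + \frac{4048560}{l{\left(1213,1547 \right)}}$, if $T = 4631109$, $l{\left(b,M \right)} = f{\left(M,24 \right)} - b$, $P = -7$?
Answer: $- \frac{312508249489}{94165883} \approx -3318.7$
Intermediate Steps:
$f{\left(m,R \right)} = -7$
$l{\left(b,M \right)} = -7 - b$
$w = -960915$ ($w = -376507 - 584408 = -960915$)
$\frac{w}{T} + \frac{4048560}{l{\left(1213,1547 \right)}} = - \frac{960915}{4631109} + \frac{4048560}{-7 - 1213} = \left(-960915\right) \frac{1}{4631109} + \frac{4048560}{-7 - 1213} = - \frac{320305}{1543703} + \frac{4048560}{-1220} = - \frac{320305}{1543703} + 4048560 \left(- \frac{1}{1220}\right) = - \frac{320305}{1543703} - \frac{202428}{61} = - \frac{312508249489}{94165883}$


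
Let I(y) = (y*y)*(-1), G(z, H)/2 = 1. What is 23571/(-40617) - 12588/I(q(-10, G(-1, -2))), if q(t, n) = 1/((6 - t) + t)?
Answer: 2045144565/4513 ≈ 4.5317e+5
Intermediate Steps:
G(z, H) = 2 (G(z, H) = 2*1 = 2)
q(t, n) = 1/6
I(y) = -y**2 (I(y) = y**2*(-1) = -y**2)
23571/(-40617) - 12588/I(q(-10, G(-1, -2))) = 23571/(-40617) - 12588/((-(1/6)**2)) = 23571*(-1/40617) - 12588/((-1*1/36)) = -2619/4513 - 12588/(-1/36) = -2619/4513 - 12588*(-36) = -2619/4513 + 453168 = 2045144565/4513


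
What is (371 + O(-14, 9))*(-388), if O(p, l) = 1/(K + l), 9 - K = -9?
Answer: -3886984/27 ≈ -1.4396e+5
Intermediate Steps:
K = 18 (K = 9 - 1*(-9) = 9 + 9 = 18)
O(p, l) = 1/(18 + l)
(371 + O(-14, 9))*(-388) = (371 + 1/(18 + 9))*(-388) = (371 + 1/27)*(-388) = (10018/27)*(-388) = -3886984/27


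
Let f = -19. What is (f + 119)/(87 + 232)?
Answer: 100/319 ≈ 0.31348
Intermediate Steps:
(f + 119)/(87 + 232) = (-19 + 119)/(87 + 232) = 100/319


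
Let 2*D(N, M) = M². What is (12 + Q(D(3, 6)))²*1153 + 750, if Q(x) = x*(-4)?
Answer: 4151550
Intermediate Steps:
D(N, M) = M²/2
Q(x) = -4*x
(12 + Q(D(3, 6)))²*1153 + 750 = (12 - 2*6²)²*1153 + 750 = (12 - 2*36)²*1153 + 750 = (12 - 4*18)²*1153 + 750 = (12 - 72)²*1153 + 750 = (-60)²*1153 + 750 = 3600*1153 + 750 = 4150800 + 750 = 4151550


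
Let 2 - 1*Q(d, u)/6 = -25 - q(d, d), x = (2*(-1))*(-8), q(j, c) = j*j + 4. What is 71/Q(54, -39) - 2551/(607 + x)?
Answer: -6437507/1573698 ≈ -4.0907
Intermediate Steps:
q(j, c) = 4 + j² (q(j, c) = j² + 4 = 4 + j²)
x = 16 (x = -2*(-8) = 16)
Q(d, u) = 186 + 6*d² (Q(d, u) = 12 - 6*(-25 - (4 + d²)) = 12 - 6*(-25 + (-4 - d²)) = 12 - 6*(-29 - d²) = 12 + (174 + 6*d²) = 186 + 6*d²)
71/Q(54, -39) - 2551/(607 + x) = 71/(186 + 6*54²) - 2551/(607 + 16) = 71/(186 + 6*2916) - 2551/623 = 71/(186 + 17496) - 2551*1/623 = 71/17682 - 2551/623 = -6437507/1573698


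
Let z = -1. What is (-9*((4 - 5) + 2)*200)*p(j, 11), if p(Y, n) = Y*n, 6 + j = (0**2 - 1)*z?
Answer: 99000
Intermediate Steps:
j = -5 (j = -6 + (0**2 - 1)*(-1) = -6 + (0 - 1)*(-1) = -6 - 1*(-1) = -6 + 1 = -5)
(-9*((4 - 5) + 2)*200)*p(j, 11) = (-9*((4 - 5) + 2)*200)*(-5*11) = (-9*(-1 + 2)*200)*(-55) = (-9*1*200)*(-55) = -9*200*(-55) = -1800*(-55) = 99000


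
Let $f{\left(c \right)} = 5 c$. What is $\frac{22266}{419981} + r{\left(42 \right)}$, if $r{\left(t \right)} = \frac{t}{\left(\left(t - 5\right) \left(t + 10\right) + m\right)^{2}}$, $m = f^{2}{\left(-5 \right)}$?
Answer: $\frac{144688769868}{2728784969381} \approx 0.053023$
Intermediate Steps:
$m = 625$ ($m = \left(5 \left(-5\right)\right)^{2} = \left(-25\right)^{2} = 625$)
$r{\left(t \right)} = \frac{t}{\left(625 + \left(-5 + t\right) \left(10 + t\right)\right)^{2}}$ ($r{\left(t \right)} = \frac{t}{\left(\left(t - 5\right) \left(t + 10\right) + 625\right)^{2}} = \frac{t}{\left(\left(-5 + t\right) \left(10 + t\right) + 625\right)^{2}} = \frac{t}{\left(625 + \left(-5 + t\right) \left(10 + t\right)\right)^{2}}$)
$\frac{22266}{419981} + r{\left(42 \right)} = \frac{22266}{419981} + \frac{42}{\left(575 + 42^{2} + 5 \cdot 42\right)^{2}} = 22266 \cdot \frac{1}{419981} + \frac{42}{\left(575 + 1764 + 210\right)^{2}} = \frac{22266}{419981} + \frac{42}{6497401} = \frac{144688769868}{2728784969381}$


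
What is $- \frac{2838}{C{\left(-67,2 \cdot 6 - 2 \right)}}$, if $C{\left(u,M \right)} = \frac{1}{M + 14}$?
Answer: $-68112$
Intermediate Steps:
$C{\left(u,M \right)} = \frac{1}{14 + M}$
$- \frac{2838}{C{\left(-67,2 \cdot 6 - 2 \right)}} = - \frac{2838}{\frac{1}{14 + \left(2 \cdot 6 - 2\right)}} = - \frac{2838}{\frac{1}{14 + \left(12 - 2\right)}} = - \frac{2838}{\frac{1}{14 + 10}} = - \frac{2838}{\frac{1}{24}} = - 2838 \frac{1}{\frac{1}{24}} = \left(-2838\right) 24 = -68112$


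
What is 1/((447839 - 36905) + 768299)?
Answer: 1/1179233 ≈ 8.4801e-7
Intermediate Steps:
1/((447839 - 36905) + 768299) = 1/(410934 + 768299) = 1/1179233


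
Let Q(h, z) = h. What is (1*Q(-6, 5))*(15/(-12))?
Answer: 15/2 ≈ 7.5000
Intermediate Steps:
(1*Q(-6, 5))*(15/(-12)) = (1*(-6))*(15/(-12)) = -90*(-1)/12 = -6*(-5/4) = 15/2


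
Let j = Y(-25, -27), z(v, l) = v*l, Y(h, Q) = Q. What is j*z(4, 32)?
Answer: -3456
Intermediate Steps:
z(v, l) = l*v
j = -27
j*z(4, 32) = -864*4 = -27*128 = -3456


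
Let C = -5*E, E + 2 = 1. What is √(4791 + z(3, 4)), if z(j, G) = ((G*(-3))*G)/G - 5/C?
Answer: √4778 ≈ 69.123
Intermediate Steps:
E = -1 (E = -2 + 1 = -1)
C = 5 (C = -5*(-1) = 5)
z(j, G) = -1 - 3*G (z(j, G) = ((G*(-3))*G)/G - 5/5 = ((-3*G)*G)/G - 5*⅕ = (-3*G²)/G - 1 = -3*G - 1 = -1 - 3*G)
√(4791 + z(3, 4)) = √(4791 + (-1 - 3*4)) = √(4791 + (-1 - 12)) = √(4791 - 13) = √4778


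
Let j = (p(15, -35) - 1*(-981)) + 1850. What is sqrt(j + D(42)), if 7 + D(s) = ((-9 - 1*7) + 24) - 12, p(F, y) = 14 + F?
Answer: sqrt(2849) ≈ 53.376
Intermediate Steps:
D(s) = -11 (D(s) = -7 + (((-9 - 1*7) + 24) - 12) = -7 + (((-9 - 7) + 24) - 12) = -7 + ((-16 + 24) - 12) = -7 + (8 - 12) = -7 - 4 = -11)
j = 2860 (j = ((14 + 15) - 1*(-981)) + 1850 = (29 + 981) + 1850 = 1010 + 1850 = 2860)
sqrt(j + D(42)) = sqrt(2860 - 11) = sqrt(2849)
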